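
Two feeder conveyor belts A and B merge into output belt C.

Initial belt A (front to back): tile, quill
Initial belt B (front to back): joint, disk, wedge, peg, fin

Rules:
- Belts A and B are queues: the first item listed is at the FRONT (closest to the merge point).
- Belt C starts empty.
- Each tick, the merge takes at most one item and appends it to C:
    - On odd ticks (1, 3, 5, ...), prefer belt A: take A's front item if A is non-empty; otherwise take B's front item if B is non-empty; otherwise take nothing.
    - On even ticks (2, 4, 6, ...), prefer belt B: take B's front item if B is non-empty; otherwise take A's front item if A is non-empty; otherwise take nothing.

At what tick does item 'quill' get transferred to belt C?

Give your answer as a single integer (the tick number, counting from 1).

Answer: 3

Derivation:
Tick 1: prefer A, take tile from A; A=[quill] B=[joint,disk,wedge,peg,fin] C=[tile]
Tick 2: prefer B, take joint from B; A=[quill] B=[disk,wedge,peg,fin] C=[tile,joint]
Tick 3: prefer A, take quill from A; A=[-] B=[disk,wedge,peg,fin] C=[tile,joint,quill]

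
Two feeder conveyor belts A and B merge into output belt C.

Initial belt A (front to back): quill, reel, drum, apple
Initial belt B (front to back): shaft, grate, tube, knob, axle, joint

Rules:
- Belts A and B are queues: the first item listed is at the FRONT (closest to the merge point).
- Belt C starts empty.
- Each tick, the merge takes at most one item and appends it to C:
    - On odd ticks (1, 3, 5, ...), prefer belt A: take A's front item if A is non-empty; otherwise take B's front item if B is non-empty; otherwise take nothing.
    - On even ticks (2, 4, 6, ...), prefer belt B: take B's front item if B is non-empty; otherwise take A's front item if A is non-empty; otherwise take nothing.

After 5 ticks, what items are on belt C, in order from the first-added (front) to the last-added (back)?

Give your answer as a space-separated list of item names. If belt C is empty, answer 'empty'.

Answer: quill shaft reel grate drum

Derivation:
Tick 1: prefer A, take quill from A; A=[reel,drum,apple] B=[shaft,grate,tube,knob,axle,joint] C=[quill]
Tick 2: prefer B, take shaft from B; A=[reel,drum,apple] B=[grate,tube,knob,axle,joint] C=[quill,shaft]
Tick 3: prefer A, take reel from A; A=[drum,apple] B=[grate,tube,knob,axle,joint] C=[quill,shaft,reel]
Tick 4: prefer B, take grate from B; A=[drum,apple] B=[tube,knob,axle,joint] C=[quill,shaft,reel,grate]
Tick 5: prefer A, take drum from A; A=[apple] B=[tube,knob,axle,joint] C=[quill,shaft,reel,grate,drum]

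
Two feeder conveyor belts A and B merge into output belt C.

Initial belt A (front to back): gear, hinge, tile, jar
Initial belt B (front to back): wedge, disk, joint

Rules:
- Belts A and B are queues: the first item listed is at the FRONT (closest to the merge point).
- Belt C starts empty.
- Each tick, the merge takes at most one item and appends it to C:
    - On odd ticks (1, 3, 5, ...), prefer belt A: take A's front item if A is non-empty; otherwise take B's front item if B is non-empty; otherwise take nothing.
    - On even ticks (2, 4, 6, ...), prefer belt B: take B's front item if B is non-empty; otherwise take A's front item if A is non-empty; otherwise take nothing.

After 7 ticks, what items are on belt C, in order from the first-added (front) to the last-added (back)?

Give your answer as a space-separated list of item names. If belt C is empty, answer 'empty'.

Answer: gear wedge hinge disk tile joint jar

Derivation:
Tick 1: prefer A, take gear from A; A=[hinge,tile,jar] B=[wedge,disk,joint] C=[gear]
Tick 2: prefer B, take wedge from B; A=[hinge,tile,jar] B=[disk,joint] C=[gear,wedge]
Tick 3: prefer A, take hinge from A; A=[tile,jar] B=[disk,joint] C=[gear,wedge,hinge]
Tick 4: prefer B, take disk from B; A=[tile,jar] B=[joint] C=[gear,wedge,hinge,disk]
Tick 5: prefer A, take tile from A; A=[jar] B=[joint] C=[gear,wedge,hinge,disk,tile]
Tick 6: prefer B, take joint from B; A=[jar] B=[-] C=[gear,wedge,hinge,disk,tile,joint]
Tick 7: prefer A, take jar from A; A=[-] B=[-] C=[gear,wedge,hinge,disk,tile,joint,jar]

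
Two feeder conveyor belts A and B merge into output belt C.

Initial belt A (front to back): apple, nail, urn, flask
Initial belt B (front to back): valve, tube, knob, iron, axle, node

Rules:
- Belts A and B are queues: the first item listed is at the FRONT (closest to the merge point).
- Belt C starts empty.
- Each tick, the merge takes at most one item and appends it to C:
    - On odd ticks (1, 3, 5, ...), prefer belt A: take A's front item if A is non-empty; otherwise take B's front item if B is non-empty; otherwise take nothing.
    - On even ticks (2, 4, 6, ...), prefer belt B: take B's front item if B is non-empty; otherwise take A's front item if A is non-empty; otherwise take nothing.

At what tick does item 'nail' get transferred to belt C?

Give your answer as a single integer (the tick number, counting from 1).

Answer: 3

Derivation:
Tick 1: prefer A, take apple from A; A=[nail,urn,flask] B=[valve,tube,knob,iron,axle,node] C=[apple]
Tick 2: prefer B, take valve from B; A=[nail,urn,flask] B=[tube,knob,iron,axle,node] C=[apple,valve]
Tick 3: prefer A, take nail from A; A=[urn,flask] B=[tube,knob,iron,axle,node] C=[apple,valve,nail]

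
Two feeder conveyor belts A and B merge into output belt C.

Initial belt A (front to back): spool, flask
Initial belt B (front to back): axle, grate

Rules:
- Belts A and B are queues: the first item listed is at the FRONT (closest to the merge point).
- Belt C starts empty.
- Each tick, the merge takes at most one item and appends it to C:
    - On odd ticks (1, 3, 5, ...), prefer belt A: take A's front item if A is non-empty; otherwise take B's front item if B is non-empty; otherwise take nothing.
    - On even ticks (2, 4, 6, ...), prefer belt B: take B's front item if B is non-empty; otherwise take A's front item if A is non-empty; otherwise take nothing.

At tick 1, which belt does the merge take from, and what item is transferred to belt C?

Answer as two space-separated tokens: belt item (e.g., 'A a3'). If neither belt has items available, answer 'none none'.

Answer: A spool

Derivation:
Tick 1: prefer A, take spool from A; A=[flask] B=[axle,grate] C=[spool]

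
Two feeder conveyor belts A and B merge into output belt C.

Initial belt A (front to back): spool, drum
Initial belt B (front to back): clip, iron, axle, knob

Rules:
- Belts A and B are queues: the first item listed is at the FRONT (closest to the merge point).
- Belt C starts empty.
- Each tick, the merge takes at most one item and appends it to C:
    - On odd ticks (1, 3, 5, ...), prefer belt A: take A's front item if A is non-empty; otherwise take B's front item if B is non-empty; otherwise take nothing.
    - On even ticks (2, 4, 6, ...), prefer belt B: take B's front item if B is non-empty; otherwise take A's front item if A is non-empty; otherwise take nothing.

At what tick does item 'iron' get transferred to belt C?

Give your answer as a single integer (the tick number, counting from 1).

Answer: 4

Derivation:
Tick 1: prefer A, take spool from A; A=[drum] B=[clip,iron,axle,knob] C=[spool]
Tick 2: prefer B, take clip from B; A=[drum] B=[iron,axle,knob] C=[spool,clip]
Tick 3: prefer A, take drum from A; A=[-] B=[iron,axle,knob] C=[spool,clip,drum]
Tick 4: prefer B, take iron from B; A=[-] B=[axle,knob] C=[spool,clip,drum,iron]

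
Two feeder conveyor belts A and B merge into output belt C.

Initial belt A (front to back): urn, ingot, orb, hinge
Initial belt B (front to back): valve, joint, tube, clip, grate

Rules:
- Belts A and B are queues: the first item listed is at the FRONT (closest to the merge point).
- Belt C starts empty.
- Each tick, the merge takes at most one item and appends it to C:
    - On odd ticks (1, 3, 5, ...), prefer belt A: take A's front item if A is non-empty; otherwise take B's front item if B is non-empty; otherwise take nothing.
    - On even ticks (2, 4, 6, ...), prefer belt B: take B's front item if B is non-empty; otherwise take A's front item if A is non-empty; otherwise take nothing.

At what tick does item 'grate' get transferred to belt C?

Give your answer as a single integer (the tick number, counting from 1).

Tick 1: prefer A, take urn from A; A=[ingot,orb,hinge] B=[valve,joint,tube,clip,grate] C=[urn]
Tick 2: prefer B, take valve from B; A=[ingot,orb,hinge] B=[joint,tube,clip,grate] C=[urn,valve]
Tick 3: prefer A, take ingot from A; A=[orb,hinge] B=[joint,tube,clip,grate] C=[urn,valve,ingot]
Tick 4: prefer B, take joint from B; A=[orb,hinge] B=[tube,clip,grate] C=[urn,valve,ingot,joint]
Tick 5: prefer A, take orb from A; A=[hinge] B=[tube,clip,grate] C=[urn,valve,ingot,joint,orb]
Tick 6: prefer B, take tube from B; A=[hinge] B=[clip,grate] C=[urn,valve,ingot,joint,orb,tube]
Tick 7: prefer A, take hinge from A; A=[-] B=[clip,grate] C=[urn,valve,ingot,joint,orb,tube,hinge]
Tick 8: prefer B, take clip from B; A=[-] B=[grate] C=[urn,valve,ingot,joint,orb,tube,hinge,clip]
Tick 9: prefer A, take grate from B; A=[-] B=[-] C=[urn,valve,ingot,joint,orb,tube,hinge,clip,grate]

Answer: 9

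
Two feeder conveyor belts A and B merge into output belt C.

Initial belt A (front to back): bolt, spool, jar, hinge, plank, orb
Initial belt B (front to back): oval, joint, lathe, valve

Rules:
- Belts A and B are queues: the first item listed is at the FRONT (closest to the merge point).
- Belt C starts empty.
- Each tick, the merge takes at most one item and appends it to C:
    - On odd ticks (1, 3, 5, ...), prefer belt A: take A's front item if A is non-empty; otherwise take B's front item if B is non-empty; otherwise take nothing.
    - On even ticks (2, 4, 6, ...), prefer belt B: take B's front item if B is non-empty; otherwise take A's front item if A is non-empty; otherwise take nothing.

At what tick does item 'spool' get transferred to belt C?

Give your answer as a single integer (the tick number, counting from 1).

Tick 1: prefer A, take bolt from A; A=[spool,jar,hinge,plank,orb] B=[oval,joint,lathe,valve] C=[bolt]
Tick 2: prefer B, take oval from B; A=[spool,jar,hinge,plank,orb] B=[joint,lathe,valve] C=[bolt,oval]
Tick 3: prefer A, take spool from A; A=[jar,hinge,plank,orb] B=[joint,lathe,valve] C=[bolt,oval,spool]

Answer: 3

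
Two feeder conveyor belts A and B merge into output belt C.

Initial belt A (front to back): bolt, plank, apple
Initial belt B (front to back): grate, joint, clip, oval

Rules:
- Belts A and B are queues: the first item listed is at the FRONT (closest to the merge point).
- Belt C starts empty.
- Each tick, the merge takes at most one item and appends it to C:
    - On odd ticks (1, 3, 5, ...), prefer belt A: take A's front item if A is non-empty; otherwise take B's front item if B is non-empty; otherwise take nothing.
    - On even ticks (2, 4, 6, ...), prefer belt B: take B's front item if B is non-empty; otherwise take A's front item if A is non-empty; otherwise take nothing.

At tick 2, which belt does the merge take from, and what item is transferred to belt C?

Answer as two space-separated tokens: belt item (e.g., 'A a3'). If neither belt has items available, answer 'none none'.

Tick 1: prefer A, take bolt from A; A=[plank,apple] B=[grate,joint,clip,oval] C=[bolt]
Tick 2: prefer B, take grate from B; A=[plank,apple] B=[joint,clip,oval] C=[bolt,grate]

Answer: B grate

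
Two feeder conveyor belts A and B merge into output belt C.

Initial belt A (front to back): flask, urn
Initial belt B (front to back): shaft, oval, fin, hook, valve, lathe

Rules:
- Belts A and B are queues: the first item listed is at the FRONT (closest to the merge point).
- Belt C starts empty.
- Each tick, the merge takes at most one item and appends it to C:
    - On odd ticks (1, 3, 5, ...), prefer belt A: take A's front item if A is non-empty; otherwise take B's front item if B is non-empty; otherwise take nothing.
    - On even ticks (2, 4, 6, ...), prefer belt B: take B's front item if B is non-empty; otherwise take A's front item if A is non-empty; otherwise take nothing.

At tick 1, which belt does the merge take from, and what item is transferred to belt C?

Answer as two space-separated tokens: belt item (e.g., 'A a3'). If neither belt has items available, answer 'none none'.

Answer: A flask

Derivation:
Tick 1: prefer A, take flask from A; A=[urn] B=[shaft,oval,fin,hook,valve,lathe] C=[flask]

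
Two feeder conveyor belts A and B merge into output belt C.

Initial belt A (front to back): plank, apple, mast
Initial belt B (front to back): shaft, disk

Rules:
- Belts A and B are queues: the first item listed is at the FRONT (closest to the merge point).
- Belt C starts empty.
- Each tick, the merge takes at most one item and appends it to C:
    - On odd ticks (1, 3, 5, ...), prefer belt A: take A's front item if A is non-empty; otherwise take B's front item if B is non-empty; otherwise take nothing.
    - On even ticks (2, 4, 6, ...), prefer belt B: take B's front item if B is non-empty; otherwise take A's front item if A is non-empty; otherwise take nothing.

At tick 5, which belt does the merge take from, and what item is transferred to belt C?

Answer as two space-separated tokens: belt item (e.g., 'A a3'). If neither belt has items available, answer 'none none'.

Answer: A mast

Derivation:
Tick 1: prefer A, take plank from A; A=[apple,mast] B=[shaft,disk] C=[plank]
Tick 2: prefer B, take shaft from B; A=[apple,mast] B=[disk] C=[plank,shaft]
Tick 3: prefer A, take apple from A; A=[mast] B=[disk] C=[plank,shaft,apple]
Tick 4: prefer B, take disk from B; A=[mast] B=[-] C=[plank,shaft,apple,disk]
Tick 5: prefer A, take mast from A; A=[-] B=[-] C=[plank,shaft,apple,disk,mast]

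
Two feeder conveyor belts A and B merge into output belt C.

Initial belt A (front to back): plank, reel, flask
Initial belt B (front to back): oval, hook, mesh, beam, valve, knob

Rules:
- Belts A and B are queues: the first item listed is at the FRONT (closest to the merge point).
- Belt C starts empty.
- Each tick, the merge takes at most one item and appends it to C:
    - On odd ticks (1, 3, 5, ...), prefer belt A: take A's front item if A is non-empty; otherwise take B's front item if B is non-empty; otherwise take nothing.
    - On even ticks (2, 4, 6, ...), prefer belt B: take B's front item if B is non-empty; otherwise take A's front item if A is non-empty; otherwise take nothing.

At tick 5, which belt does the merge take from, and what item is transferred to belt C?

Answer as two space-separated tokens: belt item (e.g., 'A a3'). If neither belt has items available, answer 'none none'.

Answer: A flask

Derivation:
Tick 1: prefer A, take plank from A; A=[reel,flask] B=[oval,hook,mesh,beam,valve,knob] C=[plank]
Tick 2: prefer B, take oval from B; A=[reel,flask] B=[hook,mesh,beam,valve,knob] C=[plank,oval]
Tick 3: prefer A, take reel from A; A=[flask] B=[hook,mesh,beam,valve,knob] C=[plank,oval,reel]
Tick 4: prefer B, take hook from B; A=[flask] B=[mesh,beam,valve,knob] C=[plank,oval,reel,hook]
Tick 5: prefer A, take flask from A; A=[-] B=[mesh,beam,valve,knob] C=[plank,oval,reel,hook,flask]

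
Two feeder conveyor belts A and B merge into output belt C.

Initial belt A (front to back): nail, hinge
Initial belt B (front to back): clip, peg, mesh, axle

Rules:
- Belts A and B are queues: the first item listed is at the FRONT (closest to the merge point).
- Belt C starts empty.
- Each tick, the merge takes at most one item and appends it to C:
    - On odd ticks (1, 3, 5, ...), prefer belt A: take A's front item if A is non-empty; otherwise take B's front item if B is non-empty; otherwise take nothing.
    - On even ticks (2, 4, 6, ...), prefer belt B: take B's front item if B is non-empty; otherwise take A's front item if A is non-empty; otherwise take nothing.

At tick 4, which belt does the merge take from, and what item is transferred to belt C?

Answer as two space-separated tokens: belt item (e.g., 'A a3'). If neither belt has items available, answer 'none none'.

Answer: B peg

Derivation:
Tick 1: prefer A, take nail from A; A=[hinge] B=[clip,peg,mesh,axle] C=[nail]
Tick 2: prefer B, take clip from B; A=[hinge] B=[peg,mesh,axle] C=[nail,clip]
Tick 3: prefer A, take hinge from A; A=[-] B=[peg,mesh,axle] C=[nail,clip,hinge]
Tick 4: prefer B, take peg from B; A=[-] B=[mesh,axle] C=[nail,clip,hinge,peg]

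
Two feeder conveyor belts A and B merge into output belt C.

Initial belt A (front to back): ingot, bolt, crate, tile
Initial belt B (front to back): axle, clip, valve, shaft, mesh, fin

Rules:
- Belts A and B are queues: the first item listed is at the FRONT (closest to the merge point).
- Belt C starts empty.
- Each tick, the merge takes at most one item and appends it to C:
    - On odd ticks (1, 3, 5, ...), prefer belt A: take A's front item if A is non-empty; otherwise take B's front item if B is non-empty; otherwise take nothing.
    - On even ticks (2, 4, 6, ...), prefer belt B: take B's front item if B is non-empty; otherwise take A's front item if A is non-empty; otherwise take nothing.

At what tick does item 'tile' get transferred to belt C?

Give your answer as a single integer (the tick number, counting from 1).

Tick 1: prefer A, take ingot from A; A=[bolt,crate,tile] B=[axle,clip,valve,shaft,mesh,fin] C=[ingot]
Tick 2: prefer B, take axle from B; A=[bolt,crate,tile] B=[clip,valve,shaft,mesh,fin] C=[ingot,axle]
Tick 3: prefer A, take bolt from A; A=[crate,tile] B=[clip,valve,shaft,mesh,fin] C=[ingot,axle,bolt]
Tick 4: prefer B, take clip from B; A=[crate,tile] B=[valve,shaft,mesh,fin] C=[ingot,axle,bolt,clip]
Tick 5: prefer A, take crate from A; A=[tile] B=[valve,shaft,mesh,fin] C=[ingot,axle,bolt,clip,crate]
Tick 6: prefer B, take valve from B; A=[tile] B=[shaft,mesh,fin] C=[ingot,axle,bolt,clip,crate,valve]
Tick 7: prefer A, take tile from A; A=[-] B=[shaft,mesh,fin] C=[ingot,axle,bolt,clip,crate,valve,tile]

Answer: 7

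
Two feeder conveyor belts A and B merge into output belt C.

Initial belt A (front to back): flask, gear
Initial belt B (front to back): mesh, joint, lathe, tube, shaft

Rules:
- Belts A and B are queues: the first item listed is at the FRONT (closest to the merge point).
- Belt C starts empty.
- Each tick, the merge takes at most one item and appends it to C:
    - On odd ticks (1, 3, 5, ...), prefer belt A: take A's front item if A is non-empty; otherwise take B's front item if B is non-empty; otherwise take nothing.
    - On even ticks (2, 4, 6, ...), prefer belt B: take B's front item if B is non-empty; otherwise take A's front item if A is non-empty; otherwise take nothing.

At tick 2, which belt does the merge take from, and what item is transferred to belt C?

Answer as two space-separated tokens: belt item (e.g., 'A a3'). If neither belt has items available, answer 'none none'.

Tick 1: prefer A, take flask from A; A=[gear] B=[mesh,joint,lathe,tube,shaft] C=[flask]
Tick 2: prefer B, take mesh from B; A=[gear] B=[joint,lathe,tube,shaft] C=[flask,mesh]

Answer: B mesh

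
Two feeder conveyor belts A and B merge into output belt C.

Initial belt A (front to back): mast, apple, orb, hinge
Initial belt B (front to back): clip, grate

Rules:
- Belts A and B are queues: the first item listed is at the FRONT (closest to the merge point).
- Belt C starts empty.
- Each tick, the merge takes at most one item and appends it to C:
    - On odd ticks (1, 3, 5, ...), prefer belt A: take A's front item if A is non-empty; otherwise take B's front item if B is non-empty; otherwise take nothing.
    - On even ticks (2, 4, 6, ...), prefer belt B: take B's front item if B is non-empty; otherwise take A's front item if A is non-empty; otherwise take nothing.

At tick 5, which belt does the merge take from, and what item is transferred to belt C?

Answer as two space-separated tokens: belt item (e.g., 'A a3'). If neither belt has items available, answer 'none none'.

Tick 1: prefer A, take mast from A; A=[apple,orb,hinge] B=[clip,grate] C=[mast]
Tick 2: prefer B, take clip from B; A=[apple,orb,hinge] B=[grate] C=[mast,clip]
Tick 3: prefer A, take apple from A; A=[orb,hinge] B=[grate] C=[mast,clip,apple]
Tick 4: prefer B, take grate from B; A=[orb,hinge] B=[-] C=[mast,clip,apple,grate]
Tick 5: prefer A, take orb from A; A=[hinge] B=[-] C=[mast,clip,apple,grate,orb]

Answer: A orb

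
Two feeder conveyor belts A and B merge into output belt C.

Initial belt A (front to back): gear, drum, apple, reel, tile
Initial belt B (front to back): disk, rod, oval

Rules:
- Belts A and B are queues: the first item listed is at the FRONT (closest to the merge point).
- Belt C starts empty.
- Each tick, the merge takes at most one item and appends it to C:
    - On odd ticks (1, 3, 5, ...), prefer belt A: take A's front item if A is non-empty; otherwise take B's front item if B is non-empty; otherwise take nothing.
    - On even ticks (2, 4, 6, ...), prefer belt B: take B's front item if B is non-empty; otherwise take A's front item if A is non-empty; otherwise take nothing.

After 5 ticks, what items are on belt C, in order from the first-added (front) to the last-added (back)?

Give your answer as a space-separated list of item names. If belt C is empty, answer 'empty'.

Tick 1: prefer A, take gear from A; A=[drum,apple,reel,tile] B=[disk,rod,oval] C=[gear]
Tick 2: prefer B, take disk from B; A=[drum,apple,reel,tile] B=[rod,oval] C=[gear,disk]
Tick 3: prefer A, take drum from A; A=[apple,reel,tile] B=[rod,oval] C=[gear,disk,drum]
Tick 4: prefer B, take rod from B; A=[apple,reel,tile] B=[oval] C=[gear,disk,drum,rod]
Tick 5: prefer A, take apple from A; A=[reel,tile] B=[oval] C=[gear,disk,drum,rod,apple]

Answer: gear disk drum rod apple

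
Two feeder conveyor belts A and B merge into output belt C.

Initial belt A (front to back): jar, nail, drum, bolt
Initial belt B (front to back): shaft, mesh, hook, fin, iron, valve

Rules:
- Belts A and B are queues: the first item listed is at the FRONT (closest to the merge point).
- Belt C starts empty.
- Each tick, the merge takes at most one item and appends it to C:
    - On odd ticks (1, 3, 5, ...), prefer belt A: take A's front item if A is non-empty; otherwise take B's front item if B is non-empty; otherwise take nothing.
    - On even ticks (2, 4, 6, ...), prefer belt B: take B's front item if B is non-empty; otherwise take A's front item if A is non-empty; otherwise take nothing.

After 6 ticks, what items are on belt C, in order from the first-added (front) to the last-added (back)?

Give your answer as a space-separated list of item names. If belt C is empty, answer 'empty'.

Answer: jar shaft nail mesh drum hook

Derivation:
Tick 1: prefer A, take jar from A; A=[nail,drum,bolt] B=[shaft,mesh,hook,fin,iron,valve] C=[jar]
Tick 2: prefer B, take shaft from B; A=[nail,drum,bolt] B=[mesh,hook,fin,iron,valve] C=[jar,shaft]
Tick 3: prefer A, take nail from A; A=[drum,bolt] B=[mesh,hook,fin,iron,valve] C=[jar,shaft,nail]
Tick 4: prefer B, take mesh from B; A=[drum,bolt] B=[hook,fin,iron,valve] C=[jar,shaft,nail,mesh]
Tick 5: prefer A, take drum from A; A=[bolt] B=[hook,fin,iron,valve] C=[jar,shaft,nail,mesh,drum]
Tick 6: prefer B, take hook from B; A=[bolt] B=[fin,iron,valve] C=[jar,shaft,nail,mesh,drum,hook]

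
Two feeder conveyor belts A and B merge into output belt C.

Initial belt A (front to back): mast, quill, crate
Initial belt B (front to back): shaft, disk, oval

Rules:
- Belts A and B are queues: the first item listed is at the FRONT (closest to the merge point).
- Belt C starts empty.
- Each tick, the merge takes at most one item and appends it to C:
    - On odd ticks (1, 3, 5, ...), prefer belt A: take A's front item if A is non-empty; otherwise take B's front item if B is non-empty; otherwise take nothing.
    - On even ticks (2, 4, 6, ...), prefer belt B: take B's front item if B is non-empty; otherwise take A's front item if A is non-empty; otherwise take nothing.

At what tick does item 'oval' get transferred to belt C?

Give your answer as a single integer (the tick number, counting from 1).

Tick 1: prefer A, take mast from A; A=[quill,crate] B=[shaft,disk,oval] C=[mast]
Tick 2: prefer B, take shaft from B; A=[quill,crate] B=[disk,oval] C=[mast,shaft]
Tick 3: prefer A, take quill from A; A=[crate] B=[disk,oval] C=[mast,shaft,quill]
Tick 4: prefer B, take disk from B; A=[crate] B=[oval] C=[mast,shaft,quill,disk]
Tick 5: prefer A, take crate from A; A=[-] B=[oval] C=[mast,shaft,quill,disk,crate]
Tick 6: prefer B, take oval from B; A=[-] B=[-] C=[mast,shaft,quill,disk,crate,oval]

Answer: 6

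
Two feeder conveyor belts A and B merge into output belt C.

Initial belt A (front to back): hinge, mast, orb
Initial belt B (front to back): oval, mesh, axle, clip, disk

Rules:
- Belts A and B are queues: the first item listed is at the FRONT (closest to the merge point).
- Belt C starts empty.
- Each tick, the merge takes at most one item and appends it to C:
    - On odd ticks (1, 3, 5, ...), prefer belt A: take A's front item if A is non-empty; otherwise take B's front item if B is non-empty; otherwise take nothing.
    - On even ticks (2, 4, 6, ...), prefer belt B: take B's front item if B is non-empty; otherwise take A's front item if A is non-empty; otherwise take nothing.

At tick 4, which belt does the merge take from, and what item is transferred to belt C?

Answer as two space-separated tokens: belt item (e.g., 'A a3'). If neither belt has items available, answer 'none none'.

Tick 1: prefer A, take hinge from A; A=[mast,orb] B=[oval,mesh,axle,clip,disk] C=[hinge]
Tick 2: prefer B, take oval from B; A=[mast,orb] B=[mesh,axle,clip,disk] C=[hinge,oval]
Tick 3: prefer A, take mast from A; A=[orb] B=[mesh,axle,clip,disk] C=[hinge,oval,mast]
Tick 4: prefer B, take mesh from B; A=[orb] B=[axle,clip,disk] C=[hinge,oval,mast,mesh]

Answer: B mesh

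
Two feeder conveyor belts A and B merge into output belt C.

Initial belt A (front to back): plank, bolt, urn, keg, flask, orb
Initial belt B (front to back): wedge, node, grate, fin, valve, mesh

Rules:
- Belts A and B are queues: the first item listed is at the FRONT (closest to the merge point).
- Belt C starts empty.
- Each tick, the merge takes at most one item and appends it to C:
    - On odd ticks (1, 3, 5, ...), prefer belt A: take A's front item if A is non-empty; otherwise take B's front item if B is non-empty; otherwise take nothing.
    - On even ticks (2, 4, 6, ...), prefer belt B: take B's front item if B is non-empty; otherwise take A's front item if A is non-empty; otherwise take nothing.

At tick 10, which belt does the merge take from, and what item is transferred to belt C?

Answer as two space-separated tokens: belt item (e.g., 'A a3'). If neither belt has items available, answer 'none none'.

Answer: B valve

Derivation:
Tick 1: prefer A, take plank from A; A=[bolt,urn,keg,flask,orb] B=[wedge,node,grate,fin,valve,mesh] C=[plank]
Tick 2: prefer B, take wedge from B; A=[bolt,urn,keg,flask,orb] B=[node,grate,fin,valve,mesh] C=[plank,wedge]
Tick 3: prefer A, take bolt from A; A=[urn,keg,flask,orb] B=[node,grate,fin,valve,mesh] C=[plank,wedge,bolt]
Tick 4: prefer B, take node from B; A=[urn,keg,flask,orb] B=[grate,fin,valve,mesh] C=[plank,wedge,bolt,node]
Tick 5: prefer A, take urn from A; A=[keg,flask,orb] B=[grate,fin,valve,mesh] C=[plank,wedge,bolt,node,urn]
Tick 6: prefer B, take grate from B; A=[keg,flask,orb] B=[fin,valve,mesh] C=[plank,wedge,bolt,node,urn,grate]
Tick 7: prefer A, take keg from A; A=[flask,orb] B=[fin,valve,mesh] C=[plank,wedge,bolt,node,urn,grate,keg]
Tick 8: prefer B, take fin from B; A=[flask,orb] B=[valve,mesh] C=[plank,wedge,bolt,node,urn,grate,keg,fin]
Tick 9: prefer A, take flask from A; A=[orb] B=[valve,mesh] C=[plank,wedge,bolt,node,urn,grate,keg,fin,flask]
Tick 10: prefer B, take valve from B; A=[orb] B=[mesh] C=[plank,wedge,bolt,node,urn,grate,keg,fin,flask,valve]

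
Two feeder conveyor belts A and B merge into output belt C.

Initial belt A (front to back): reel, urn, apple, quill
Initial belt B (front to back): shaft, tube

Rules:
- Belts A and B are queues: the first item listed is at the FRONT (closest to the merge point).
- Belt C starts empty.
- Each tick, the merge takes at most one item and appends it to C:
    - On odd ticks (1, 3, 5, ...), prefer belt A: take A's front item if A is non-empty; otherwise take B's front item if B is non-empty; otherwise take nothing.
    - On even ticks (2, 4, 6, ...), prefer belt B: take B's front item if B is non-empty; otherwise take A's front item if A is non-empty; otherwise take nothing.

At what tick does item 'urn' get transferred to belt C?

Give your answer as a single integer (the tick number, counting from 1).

Tick 1: prefer A, take reel from A; A=[urn,apple,quill] B=[shaft,tube] C=[reel]
Tick 2: prefer B, take shaft from B; A=[urn,apple,quill] B=[tube] C=[reel,shaft]
Tick 3: prefer A, take urn from A; A=[apple,quill] B=[tube] C=[reel,shaft,urn]

Answer: 3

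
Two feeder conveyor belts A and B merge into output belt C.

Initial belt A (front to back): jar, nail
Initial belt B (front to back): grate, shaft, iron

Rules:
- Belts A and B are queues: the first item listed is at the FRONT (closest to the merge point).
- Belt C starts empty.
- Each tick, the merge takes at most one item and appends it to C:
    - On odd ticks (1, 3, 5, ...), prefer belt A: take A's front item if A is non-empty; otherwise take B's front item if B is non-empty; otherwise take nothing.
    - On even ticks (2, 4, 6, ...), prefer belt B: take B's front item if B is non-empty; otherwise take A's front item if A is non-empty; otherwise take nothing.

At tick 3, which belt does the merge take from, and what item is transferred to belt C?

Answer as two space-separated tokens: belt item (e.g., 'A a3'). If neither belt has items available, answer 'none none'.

Tick 1: prefer A, take jar from A; A=[nail] B=[grate,shaft,iron] C=[jar]
Tick 2: prefer B, take grate from B; A=[nail] B=[shaft,iron] C=[jar,grate]
Tick 3: prefer A, take nail from A; A=[-] B=[shaft,iron] C=[jar,grate,nail]

Answer: A nail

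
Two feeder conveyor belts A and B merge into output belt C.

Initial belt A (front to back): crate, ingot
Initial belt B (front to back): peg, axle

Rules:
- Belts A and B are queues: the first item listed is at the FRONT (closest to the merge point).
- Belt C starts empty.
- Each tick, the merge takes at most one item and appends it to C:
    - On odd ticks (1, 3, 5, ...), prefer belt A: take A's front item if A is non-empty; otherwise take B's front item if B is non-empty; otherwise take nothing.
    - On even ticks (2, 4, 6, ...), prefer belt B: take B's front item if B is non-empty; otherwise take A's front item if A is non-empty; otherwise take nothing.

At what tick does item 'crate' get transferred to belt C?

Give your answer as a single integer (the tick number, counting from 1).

Tick 1: prefer A, take crate from A; A=[ingot] B=[peg,axle] C=[crate]

Answer: 1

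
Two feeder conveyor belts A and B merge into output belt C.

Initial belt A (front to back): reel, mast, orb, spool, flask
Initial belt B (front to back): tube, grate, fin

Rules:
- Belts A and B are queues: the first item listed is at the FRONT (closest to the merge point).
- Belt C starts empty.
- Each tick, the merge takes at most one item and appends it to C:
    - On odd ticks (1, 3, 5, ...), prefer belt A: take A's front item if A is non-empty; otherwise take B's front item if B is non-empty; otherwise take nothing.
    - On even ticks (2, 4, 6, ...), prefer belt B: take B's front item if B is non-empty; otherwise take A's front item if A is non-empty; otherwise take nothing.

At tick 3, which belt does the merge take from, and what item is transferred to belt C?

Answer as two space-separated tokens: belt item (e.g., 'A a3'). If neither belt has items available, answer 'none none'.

Answer: A mast

Derivation:
Tick 1: prefer A, take reel from A; A=[mast,orb,spool,flask] B=[tube,grate,fin] C=[reel]
Tick 2: prefer B, take tube from B; A=[mast,orb,spool,flask] B=[grate,fin] C=[reel,tube]
Tick 3: prefer A, take mast from A; A=[orb,spool,flask] B=[grate,fin] C=[reel,tube,mast]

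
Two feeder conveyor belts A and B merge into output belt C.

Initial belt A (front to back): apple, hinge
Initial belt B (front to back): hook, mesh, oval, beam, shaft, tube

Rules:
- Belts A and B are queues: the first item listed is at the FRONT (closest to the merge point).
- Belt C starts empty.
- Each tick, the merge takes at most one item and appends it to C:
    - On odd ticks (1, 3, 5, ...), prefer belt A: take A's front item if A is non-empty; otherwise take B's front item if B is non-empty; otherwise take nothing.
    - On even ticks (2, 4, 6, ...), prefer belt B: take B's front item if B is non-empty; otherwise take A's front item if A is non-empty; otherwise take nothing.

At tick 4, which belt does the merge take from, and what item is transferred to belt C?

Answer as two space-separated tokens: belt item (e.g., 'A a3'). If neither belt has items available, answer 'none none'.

Tick 1: prefer A, take apple from A; A=[hinge] B=[hook,mesh,oval,beam,shaft,tube] C=[apple]
Tick 2: prefer B, take hook from B; A=[hinge] B=[mesh,oval,beam,shaft,tube] C=[apple,hook]
Tick 3: prefer A, take hinge from A; A=[-] B=[mesh,oval,beam,shaft,tube] C=[apple,hook,hinge]
Tick 4: prefer B, take mesh from B; A=[-] B=[oval,beam,shaft,tube] C=[apple,hook,hinge,mesh]

Answer: B mesh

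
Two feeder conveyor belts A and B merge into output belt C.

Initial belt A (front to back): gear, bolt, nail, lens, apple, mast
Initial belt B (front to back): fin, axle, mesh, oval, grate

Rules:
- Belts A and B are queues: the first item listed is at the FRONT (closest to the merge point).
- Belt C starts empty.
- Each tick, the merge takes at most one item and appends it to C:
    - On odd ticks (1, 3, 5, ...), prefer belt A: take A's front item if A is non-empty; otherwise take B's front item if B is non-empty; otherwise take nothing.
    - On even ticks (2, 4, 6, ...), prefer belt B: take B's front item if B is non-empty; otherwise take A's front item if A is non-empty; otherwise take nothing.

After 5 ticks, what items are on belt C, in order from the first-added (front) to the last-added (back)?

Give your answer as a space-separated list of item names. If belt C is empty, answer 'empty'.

Tick 1: prefer A, take gear from A; A=[bolt,nail,lens,apple,mast] B=[fin,axle,mesh,oval,grate] C=[gear]
Tick 2: prefer B, take fin from B; A=[bolt,nail,lens,apple,mast] B=[axle,mesh,oval,grate] C=[gear,fin]
Tick 3: prefer A, take bolt from A; A=[nail,lens,apple,mast] B=[axle,mesh,oval,grate] C=[gear,fin,bolt]
Tick 4: prefer B, take axle from B; A=[nail,lens,apple,mast] B=[mesh,oval,grate] C=[gear,fin,bolt,axle]
Tick 5: prefer A, take nail from A; A=[lens,apple,mast] B=[mesh,oval,grate] C=[gear,fin,bolt,axle,nail]

Answer: gear fin bolt axle nail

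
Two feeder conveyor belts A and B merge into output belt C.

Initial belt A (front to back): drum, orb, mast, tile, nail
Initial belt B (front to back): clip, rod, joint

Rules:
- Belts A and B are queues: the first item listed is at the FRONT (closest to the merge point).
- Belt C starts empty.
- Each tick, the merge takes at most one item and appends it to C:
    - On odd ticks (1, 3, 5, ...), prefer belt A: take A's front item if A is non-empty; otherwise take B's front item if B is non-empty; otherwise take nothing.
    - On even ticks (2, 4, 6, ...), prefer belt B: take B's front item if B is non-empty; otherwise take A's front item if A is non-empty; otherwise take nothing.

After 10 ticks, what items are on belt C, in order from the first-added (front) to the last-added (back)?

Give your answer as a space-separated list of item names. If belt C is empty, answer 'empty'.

Answer: drum clip orb rod mast joint tile nail

Derivation:
Tick 1: prefer A, take drum from A; A=[orb,mast,tile,nail] B=[clip,rod,joint] C=[drum]
Tick 2: prefer B, take clip from B; A=[orb,mast,tile,nail] B=[rod,joint] C=[drum,clip]
Tick 3: prefer A, take orb from A; A=[mast,tile,nail] B=[rod,joint] C=[drum,clip,orb]
Tick 4: prefer B, take rod from B; A=[mast,tile,nail] B=[joint] C=[drum,clip,orb,rod]
Tick 5: prefer A, take mast from A; A=[tile,nail] B=[joint] C=[drum,clip,orb,rod,mast]
Tick 6: prefer B, take joint from B; A=[tile,nail] B=[-] C=[drum,clip,orb,rod,mast,joint]
Tick 7: prefer A, take tile from A; A=[nail] B=[-] C=[drum,clip,orb,rod,mast,joint,tile]
Tick 8: prefer B, take nail from A; A=[-] B=[-] C=[drum,clip,orb,rod,mast,joint,tile,nail]
Tick 9: prefer A, both empty, nothing taken; A=[-] B=[-] C=[drum,clip,orb,rod,mast,joint,tile,nail]
Tick 10: prefer B, both empty, nothing taken; A=[-] B=[-] C=[drum,clip,orb,rod,mast,joint,tile,nail]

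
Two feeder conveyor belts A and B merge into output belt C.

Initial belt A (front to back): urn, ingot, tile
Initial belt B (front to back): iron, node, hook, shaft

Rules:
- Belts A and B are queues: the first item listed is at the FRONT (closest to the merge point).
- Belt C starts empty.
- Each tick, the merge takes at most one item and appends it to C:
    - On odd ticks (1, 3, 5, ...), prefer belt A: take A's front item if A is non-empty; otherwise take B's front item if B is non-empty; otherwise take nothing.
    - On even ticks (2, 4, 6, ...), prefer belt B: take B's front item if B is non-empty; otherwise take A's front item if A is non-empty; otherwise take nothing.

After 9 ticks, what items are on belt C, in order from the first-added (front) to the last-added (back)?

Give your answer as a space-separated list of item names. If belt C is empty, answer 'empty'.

Tick 1: prefer A, take urn from A; A=[ingot,tile] B=[iron,node,hook,shaft] C=[urn]
Tick 2: prefer B, take iron from B; A=[ingot,tile] B=[node,hook,shaft] C=[urn,iron]
Tick 3: prefer A, take ingot from A; A=[tile] B=[node,hook,shaft] C=[urn,iron,ingot]
Tick 4: prefer B, take node from B; A=[tile] B=[hook,shaft] C=[urn,iron,ingot,node]
Tick 5: prefer A, take tile from A; A=[-] B=[hook,shaft] C=[urn,iron,ingot,node,tile]
Tick 6: prefer B, take hook from B; A=[-] B=[shaft] C=[urn,iron,ingot,node,tile,hook]
Tick 7: prefer A, take shaft from B; A=[-] B=[-] C=[urn,iron,ingot,node,tile,hook,shaft]
Tick 8: prefer B, both empty, nothing taken; A=[-] B=[-] C=[urn,iron,ingot,node,tile,hook,shaft]
Tick 9: prefer A, both empty, nothing taken; A=[-] B=[-] C=[urn,iron,ingot,node,tile,hook,shaft]

Answer: urn iron ingot node tile hook shaft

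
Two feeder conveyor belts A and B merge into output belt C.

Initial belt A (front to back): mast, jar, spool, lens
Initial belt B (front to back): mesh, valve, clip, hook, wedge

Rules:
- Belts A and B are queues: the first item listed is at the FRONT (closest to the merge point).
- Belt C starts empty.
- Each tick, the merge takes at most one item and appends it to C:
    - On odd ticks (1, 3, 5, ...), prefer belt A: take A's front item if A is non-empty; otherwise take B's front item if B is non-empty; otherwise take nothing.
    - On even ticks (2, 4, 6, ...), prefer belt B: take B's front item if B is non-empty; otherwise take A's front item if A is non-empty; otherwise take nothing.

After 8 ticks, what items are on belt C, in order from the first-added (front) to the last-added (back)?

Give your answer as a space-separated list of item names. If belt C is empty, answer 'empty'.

Tick 1: prefer A, take mast from A; A=[jar,spool,lens] B=[mesh,valve,clip,hook,wedge] C=[mast]
Tick 2: prefer B, take mesh from B; A=[jar,spool,lens] B=[valve,clip,hook,wedge] C=[mast,mesh]
Tick 3: prefer A, take jar from A; A=[spool,lens] B=[valve,clip,hook,wedge] C=[mast,mesh,jar]
Tick 4: prefer B, take valve from B; A=[spool,lens] B=[clip,hook,wedge] C=[mast,mesh,jar,valve]
Tick 5: prefer A, take spool from A; A=[lens] B=[clip,hook,wedge] C=[mast,mesh,jar,valve,spool]
Tick 6: prefer B, take clip from B; A=[lens] B=[hook,wedge] C=[mast,mesh,jar,valve,spool,clip]
Tick 7: prefer A, take lens from A; A=[-] B=[hook,wedge] C=[mast,mesh,jar,valve,spool,clip,lens]
Tick 8: prefer B, take hook from B; A=[-] B=[wedge] C=[mast,mesh,jar,valve,spool,clip,lens,hook]

Answer: mast mesh jar valve spool clip lens hook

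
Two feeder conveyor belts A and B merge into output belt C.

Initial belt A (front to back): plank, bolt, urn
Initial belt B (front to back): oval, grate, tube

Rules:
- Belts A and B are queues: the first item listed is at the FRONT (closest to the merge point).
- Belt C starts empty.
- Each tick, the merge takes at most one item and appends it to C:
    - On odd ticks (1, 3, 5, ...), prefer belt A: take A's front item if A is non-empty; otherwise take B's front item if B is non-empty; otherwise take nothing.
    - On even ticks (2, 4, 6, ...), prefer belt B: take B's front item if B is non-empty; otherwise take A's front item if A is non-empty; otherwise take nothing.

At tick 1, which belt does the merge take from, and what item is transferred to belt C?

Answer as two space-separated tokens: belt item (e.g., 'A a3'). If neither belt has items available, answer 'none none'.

Answer: A plank

Derivation:
Tick 1: prefer A, take plank from A; A=[bolt,urn] B=[oval,grate,tube] C=[plank]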